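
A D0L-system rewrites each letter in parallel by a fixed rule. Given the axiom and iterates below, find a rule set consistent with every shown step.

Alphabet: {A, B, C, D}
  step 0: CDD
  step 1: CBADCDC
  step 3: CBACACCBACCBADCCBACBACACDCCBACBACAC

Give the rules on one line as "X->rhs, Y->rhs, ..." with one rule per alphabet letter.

A->C, B->CA, C->CBA, D->DC

  step 0 ⇒ step 1: CDD ⇒ CBA·DC·DC
    C ↦ CBA
    D ↦ DC
    A ↦ C  (constrained at step 1)
    B ↦ CA  (constrained at step 1)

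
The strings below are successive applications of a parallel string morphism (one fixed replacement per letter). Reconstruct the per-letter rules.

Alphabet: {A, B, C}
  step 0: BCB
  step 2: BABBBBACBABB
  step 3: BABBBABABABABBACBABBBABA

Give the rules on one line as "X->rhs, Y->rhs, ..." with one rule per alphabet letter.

A->BB, B->BA, C->AC

  step 2 ⇒ step 3: BABBBBACBABB ⇒ BA·BB·BA·BA·BA·BA·BB·AC·BA·BB·BA·BA
    A ↦ BB
    B ↦ BA
    C ↦ AC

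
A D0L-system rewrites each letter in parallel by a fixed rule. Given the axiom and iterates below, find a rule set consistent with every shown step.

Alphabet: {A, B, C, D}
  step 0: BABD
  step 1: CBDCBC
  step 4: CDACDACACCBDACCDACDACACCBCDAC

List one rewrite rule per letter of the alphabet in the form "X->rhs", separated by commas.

  step 0 ⇒ step 1: BABD ⇒ CB·D·CB·C
    A ↦ D
    B ↦ CB
    D ↦ C
    C ↦ AC  (constrained at step 1)

A->D, B->CB, C->AC, D->C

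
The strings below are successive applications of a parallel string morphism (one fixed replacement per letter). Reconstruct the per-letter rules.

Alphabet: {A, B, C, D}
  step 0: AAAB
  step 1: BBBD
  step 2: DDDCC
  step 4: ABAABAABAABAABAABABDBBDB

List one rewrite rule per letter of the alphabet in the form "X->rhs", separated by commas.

A->B, B->D, C->ABA, D->CC

  step 1 ⇒ step 2: BBBD ⇒ D·D·D·CC
    B ↦ D
    D ↦ CC
  step 0 ⇒ step 1: AAAB ⇒ B·B·B·D
    A ↦ B
    C ↦ ABA  (constrained at step 2)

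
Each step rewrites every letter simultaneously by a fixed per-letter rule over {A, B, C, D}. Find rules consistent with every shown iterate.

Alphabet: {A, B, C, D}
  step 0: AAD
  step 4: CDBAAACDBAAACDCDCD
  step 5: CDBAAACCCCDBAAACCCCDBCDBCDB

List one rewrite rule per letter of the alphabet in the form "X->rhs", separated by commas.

  step 4 ⇒ step 5: CDBAAACDBAAACDCDCD ⇒ CD·B·AAA·C·C·C·CD·B·AAA·C·C·C·CD·B·CD·B·CD·B
    A ↦ C
    B ↦ AAA
    C ↦ CD
    D ↦ B

A->C, B->AAA, C->CD, D->B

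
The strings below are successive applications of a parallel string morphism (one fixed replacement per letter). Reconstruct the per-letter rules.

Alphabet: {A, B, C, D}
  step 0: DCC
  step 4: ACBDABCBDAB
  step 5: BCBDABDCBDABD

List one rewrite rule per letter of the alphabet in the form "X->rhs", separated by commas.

  step 4 ⇒ step 5: ACBDABCBDAB ⇒ B·CB·D·A·B·D·CB·D·A·B·D
    A ↦ B
    B ↦ D
    C ↦ CB
    D ↦ A

A->B, B->D, C->CB, D->A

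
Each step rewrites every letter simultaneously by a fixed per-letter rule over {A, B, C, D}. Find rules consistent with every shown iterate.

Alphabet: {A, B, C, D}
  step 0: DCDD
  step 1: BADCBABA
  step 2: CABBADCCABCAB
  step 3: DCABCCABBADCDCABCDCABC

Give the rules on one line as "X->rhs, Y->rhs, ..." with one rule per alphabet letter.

  step 2 ⇒ step 3: CABBADCCABCAB ⇒ DC·AB·C·C·AB·BA·DC·DC·AB·C·DC·AB·C
    A ↦ AB
    B ↦ C
    C ↦ DC
    D ↦ BA

A->AB, B->C, C->DC, D->BA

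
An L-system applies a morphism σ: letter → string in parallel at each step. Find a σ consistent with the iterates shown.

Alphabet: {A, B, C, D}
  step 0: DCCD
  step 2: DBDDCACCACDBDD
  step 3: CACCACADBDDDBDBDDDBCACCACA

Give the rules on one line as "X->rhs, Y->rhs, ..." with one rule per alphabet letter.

  step 2 ⇒ step 3: DBDDCACCACDBDD ⇒ CA·C·CA·CA·DB·DD·DB·DB·DD·DB·CA·C·CA·CA
    A ↦ DD
    B ↦ C
    C ↦ DB
    D ↦ CA

A->DD, B->C, C->DB, D->CA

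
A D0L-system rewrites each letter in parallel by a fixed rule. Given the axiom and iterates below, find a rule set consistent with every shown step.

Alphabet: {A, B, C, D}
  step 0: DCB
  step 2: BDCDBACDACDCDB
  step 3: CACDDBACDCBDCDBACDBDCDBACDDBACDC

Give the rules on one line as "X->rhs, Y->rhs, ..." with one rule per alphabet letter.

  step 2 ⇒ step 3: BDCDBACDACDCDB ⇒ C·ACD·DB·ACD·C·BDC·DB·ACD·BDC·DB·ACD·DB·ACD·C
    A ↦ BDC
    B ↦ C
    C ↦ DB
    D ↦ ACD

A->BDC, B->C, C->DB, D->ACD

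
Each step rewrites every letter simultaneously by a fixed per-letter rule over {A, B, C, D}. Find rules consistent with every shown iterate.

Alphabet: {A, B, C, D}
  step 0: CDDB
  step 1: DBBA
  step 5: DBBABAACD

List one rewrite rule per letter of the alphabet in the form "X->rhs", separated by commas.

A->CD, B->A, C->D, D->B

  step 0 ⇒ step 1: CDDB ⇒ D·B·B·A
    B ↦ A
    C ↦ D
    D ↦ B
    A ↦ CD  (constrained at step 1)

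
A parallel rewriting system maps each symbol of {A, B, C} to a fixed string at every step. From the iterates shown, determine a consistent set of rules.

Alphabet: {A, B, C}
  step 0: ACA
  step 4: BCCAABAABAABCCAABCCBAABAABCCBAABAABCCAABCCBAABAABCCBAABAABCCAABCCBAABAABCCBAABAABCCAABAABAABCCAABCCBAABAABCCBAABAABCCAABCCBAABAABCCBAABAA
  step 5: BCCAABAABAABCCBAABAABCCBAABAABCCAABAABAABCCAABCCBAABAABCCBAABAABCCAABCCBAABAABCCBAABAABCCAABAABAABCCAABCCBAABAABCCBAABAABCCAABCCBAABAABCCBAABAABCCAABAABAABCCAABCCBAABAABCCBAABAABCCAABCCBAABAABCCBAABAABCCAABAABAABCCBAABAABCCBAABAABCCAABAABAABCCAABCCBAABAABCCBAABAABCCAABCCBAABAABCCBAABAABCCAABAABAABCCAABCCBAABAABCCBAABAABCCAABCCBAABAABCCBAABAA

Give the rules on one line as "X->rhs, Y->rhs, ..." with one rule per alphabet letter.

A->BAA, B->BCC, C->A

  step 4 ⇒ step 5: BCCAABAABAABCCAABCCBAABAABCCBAABAABCCAABCCBAABAABCCBAABAABCCAABCCBAABAABCCBAABAABCCAABAABAABCCAABCCBAABAABCCBAABAABCCAABCCBAABAABCCBAABAA ⇒ BCC·A·A·BAA·BAA·BCC·BAA·BAA·BCC·BAA·BAA·BCC·A·A·BAA·BAA·BCC·A·A·BCC·BAA·BAA·BCC·BAA·BAA·BCC·A·A·BCC·BAA·BAA·BCC·BAA·BAA·BCC·A·A·BAA·BAA·BCC·A·A·BCC·BAA·BAA·BCC·BAA·BAA·BCC·A·A·BCC·BAA·BAA·BCC·BAA·BAA·BCC·A·A·BAA·BAA·BCC·A·A·BCC·BAA·BAA·BCC·BAA·BAA·BCC·A·A·BCC·BAA·BAA·BCC·BAA·BAA·BCC·A·A·BAA·BAA·BCC·BAA·BAA·BCC·BAA·BAA·BCC·A·A·BAA·BAA·BCC·A·A·BCC·BAA·BAA·BCC·BAA·BAA·BCC·A·A·BCC·BAA·BAA·BCC·BAA·BAA·BCC·A·A·BAA·BAA·BCC·A·A·BCC·BAA·BAA·BCC·BAA·BAA·BCC·A·A·BCC·BAA·BAA·BCC·BAA·BAA
    A ↦ BAA
    B ↦ BCC
    C ↦ A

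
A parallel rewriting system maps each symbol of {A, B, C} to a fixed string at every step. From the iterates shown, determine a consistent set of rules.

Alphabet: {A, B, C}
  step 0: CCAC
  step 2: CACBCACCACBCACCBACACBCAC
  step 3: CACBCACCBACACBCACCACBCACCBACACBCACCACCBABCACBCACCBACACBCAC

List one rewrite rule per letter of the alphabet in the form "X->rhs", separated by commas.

A->B, B->CBA, C->CAC

  step 2 ⇒ step 3: CACBCACCACBCACCBACACBCAC ⇒ CAC·B·CAC·CBA·CAC·B·CAC·CAC·B·CAC·CBA·CAC·B·CAC·CAC·CBA·B·CAC·B·CAC·CBA·CAC·B·CAC
    A ↦ B
    B ↦ CBA
    C ↦ CAC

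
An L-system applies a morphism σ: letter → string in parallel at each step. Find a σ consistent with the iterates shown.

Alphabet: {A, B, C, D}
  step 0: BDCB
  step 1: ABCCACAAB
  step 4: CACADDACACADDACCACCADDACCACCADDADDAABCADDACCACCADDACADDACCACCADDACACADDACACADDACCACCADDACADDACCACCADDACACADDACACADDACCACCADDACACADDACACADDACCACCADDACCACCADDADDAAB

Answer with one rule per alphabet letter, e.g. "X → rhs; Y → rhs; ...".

  step 0 ⇒ step 1: BDCB ⇒ AB·CCA·CA·AB
    B ↦ AB
    C ↦ CA
    D ↦ CCA
    A ↦ DDA  (constrained at step 1)

A->DDA, B->AB, C->CA, D->CCA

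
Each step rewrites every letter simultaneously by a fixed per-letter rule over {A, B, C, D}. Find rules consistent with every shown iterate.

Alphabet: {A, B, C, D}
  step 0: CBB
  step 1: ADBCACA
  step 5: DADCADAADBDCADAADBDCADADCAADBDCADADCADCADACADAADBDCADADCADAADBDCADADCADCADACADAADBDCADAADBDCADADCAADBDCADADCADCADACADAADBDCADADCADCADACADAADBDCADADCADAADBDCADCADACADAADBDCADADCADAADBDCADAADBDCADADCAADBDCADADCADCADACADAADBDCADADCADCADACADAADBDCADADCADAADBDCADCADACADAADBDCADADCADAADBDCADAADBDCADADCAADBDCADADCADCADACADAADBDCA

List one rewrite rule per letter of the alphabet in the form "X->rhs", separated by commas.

A->DCA, B->CA, C->ADB, D->DA

  step 0 ⇒ step 1: CBB ⇒ ADB·CA·CA
    B ↦ CA
    C ↦ ADB
    A ↦ DCA  (constrained at step 1)
    D ↦ DA  (constrained at step 1)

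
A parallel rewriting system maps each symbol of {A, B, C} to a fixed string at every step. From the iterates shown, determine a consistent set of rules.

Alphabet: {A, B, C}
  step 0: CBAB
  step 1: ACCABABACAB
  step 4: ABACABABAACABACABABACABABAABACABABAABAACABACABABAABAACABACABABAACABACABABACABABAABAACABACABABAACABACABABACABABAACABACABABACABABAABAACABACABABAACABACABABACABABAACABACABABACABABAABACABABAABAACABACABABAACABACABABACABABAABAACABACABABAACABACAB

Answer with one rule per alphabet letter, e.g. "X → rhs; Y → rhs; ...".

A->ABA, B->CAB, C->AC

  step 0 ⇒ step 1: CBAB ⇒ AC·CAB·ABA·CAB
    A ↦ ABA
    B ↦ CAB
    C ↦ AC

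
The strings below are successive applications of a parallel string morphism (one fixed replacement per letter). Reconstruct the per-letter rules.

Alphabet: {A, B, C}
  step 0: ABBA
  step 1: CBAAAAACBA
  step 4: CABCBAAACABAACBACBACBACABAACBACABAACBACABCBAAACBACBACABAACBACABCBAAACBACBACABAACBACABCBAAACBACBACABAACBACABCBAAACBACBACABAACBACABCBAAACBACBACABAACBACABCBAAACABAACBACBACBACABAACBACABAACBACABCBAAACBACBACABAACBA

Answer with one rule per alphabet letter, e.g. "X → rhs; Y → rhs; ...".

  step 0 ⇒ step 1: ABBA ⇒ CBA·AA·AA·CBA
    A ↦ CBA
    B ↦ AA
    C ↦ CAB  (constrained at step 1)

A->CBA, B->AA, C->CAB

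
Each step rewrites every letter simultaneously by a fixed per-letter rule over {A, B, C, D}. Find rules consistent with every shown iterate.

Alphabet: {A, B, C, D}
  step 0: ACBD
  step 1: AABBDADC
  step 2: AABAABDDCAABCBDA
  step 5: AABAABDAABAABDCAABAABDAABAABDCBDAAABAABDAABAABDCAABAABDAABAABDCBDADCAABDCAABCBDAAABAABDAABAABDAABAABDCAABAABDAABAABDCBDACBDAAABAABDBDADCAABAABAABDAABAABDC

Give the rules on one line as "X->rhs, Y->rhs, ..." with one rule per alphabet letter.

A->AAB, B->D, C->BDA, D->C

  step 1 ⇒ step 2: AABBDADC ⇒ AAB·AAB·D·D·C·AAB·C·BDA
    A ↦ AAB
    B ↦ D
    C ↦ BDA
    D ↦ C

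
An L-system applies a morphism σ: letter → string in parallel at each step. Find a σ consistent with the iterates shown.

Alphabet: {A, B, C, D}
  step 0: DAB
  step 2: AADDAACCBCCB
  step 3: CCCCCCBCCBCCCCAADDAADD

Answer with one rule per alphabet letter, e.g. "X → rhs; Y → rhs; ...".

  step 2 ⇒ step 3: AADDAACCBCCB ⇒ CC·CC·CCB·CCB·CC·CC·A·A·DD·A·A·DD
    A ↦ CC
    B ↦ DD
    C ↦ A
    D ↦ CCB

A->CC, B->DD, C->A, D->CCB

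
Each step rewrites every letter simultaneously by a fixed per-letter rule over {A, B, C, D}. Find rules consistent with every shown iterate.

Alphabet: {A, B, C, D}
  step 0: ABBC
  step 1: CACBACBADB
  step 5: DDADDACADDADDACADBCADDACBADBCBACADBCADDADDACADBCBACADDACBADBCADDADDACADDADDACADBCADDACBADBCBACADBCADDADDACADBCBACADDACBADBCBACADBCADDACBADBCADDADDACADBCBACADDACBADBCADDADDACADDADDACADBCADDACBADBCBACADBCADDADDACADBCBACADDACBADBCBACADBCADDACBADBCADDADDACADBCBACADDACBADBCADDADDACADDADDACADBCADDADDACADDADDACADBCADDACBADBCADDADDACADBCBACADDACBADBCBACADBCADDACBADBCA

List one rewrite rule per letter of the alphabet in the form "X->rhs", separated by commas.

A->CA, B->CBA, C->DB, D->DDA

  step 0 ⇒ step 1: ABBC ⇒ CA·CBA·CBA·DB
    A ↦ CA
    B ↦ CBA
    C ↦ DB
    D ↦ DDA  (constrained at step 1)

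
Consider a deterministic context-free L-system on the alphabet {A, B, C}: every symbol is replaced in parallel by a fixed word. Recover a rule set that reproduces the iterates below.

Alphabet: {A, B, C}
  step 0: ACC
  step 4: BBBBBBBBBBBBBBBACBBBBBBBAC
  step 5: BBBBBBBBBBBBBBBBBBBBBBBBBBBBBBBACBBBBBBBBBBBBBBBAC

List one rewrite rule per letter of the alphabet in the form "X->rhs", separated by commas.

A->B, B->BB, C->AC

  step 4 ⇒ step 5: BBBBBBBBBBBBBBBACBBBBBBBAC ⇒ BB·BB·BB·BB·BB·BB·BB·BB·BB·BB·BB·BB·BB·BB·BB·B·AC·BB·BB·BB·BB·BB·BB·BB·B·AC
    A ↦ B
    B ↦ BB
    C ↦ AC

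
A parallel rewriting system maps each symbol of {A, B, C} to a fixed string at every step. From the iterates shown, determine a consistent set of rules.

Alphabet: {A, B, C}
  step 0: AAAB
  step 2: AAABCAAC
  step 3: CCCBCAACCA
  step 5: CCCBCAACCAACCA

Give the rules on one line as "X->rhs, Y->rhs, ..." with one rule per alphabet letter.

A->C, B->BCA, C->A

  step 2 ⇒ step 3: AAABCAAC ⇒ C·C·C·BCA·A·C·C·A
    A ↦ C
    B ↦ BCA
    C ↦ A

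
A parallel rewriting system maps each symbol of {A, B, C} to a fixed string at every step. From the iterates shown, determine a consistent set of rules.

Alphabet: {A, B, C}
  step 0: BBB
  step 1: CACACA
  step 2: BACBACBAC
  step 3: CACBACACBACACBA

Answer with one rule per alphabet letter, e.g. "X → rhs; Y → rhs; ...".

A->C, B->CA, C->BA

  step 2 ⇒ step 3: BACBACBAC ⇒ CA·C·BA·CA·C·BA·CA·C·BA
    A ↦ C
    B ↦ CA
    C ↦ BA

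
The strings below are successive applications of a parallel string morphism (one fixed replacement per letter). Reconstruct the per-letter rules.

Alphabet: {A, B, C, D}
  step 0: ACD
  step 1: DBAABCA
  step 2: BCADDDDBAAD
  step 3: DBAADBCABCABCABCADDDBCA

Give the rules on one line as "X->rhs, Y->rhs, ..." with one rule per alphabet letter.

  step 2 ⇒ step 3: BCADDDDBAAD ⇒ D·BAA·D·BCA·BCA·BCA·BCA·D·D·D·BCA
    A ↦ D
    B ↦ D
    C ↦ BAA
    D ↦ BCA

A->D, B->D, C->BAA, D->BCA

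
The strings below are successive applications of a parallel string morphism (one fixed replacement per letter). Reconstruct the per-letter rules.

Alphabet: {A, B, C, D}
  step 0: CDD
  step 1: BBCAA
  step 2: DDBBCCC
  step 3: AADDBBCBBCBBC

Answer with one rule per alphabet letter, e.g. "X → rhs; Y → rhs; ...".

A->C, B->D, C->BBC, D->A

  step 2 ⇒ step 3: DDBBCCC ⇒ A·A·D·D·BBC·BBC·BBC
    B ↦ D
    C ↦ BBC
    D ↦ A
  step 1 ⇒ step 2: BBCAA ⇒ D·D·BBC·C·C
    A ↦ C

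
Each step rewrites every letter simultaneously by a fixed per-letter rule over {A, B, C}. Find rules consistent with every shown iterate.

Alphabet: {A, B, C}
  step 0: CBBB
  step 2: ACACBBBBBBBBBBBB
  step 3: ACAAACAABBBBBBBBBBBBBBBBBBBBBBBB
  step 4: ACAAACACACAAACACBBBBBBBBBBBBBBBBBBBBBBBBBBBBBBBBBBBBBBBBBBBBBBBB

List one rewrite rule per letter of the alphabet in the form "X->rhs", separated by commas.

  step 3 ⇒ step 4: ACAAACAABBBBBBBBBBBBBBBBBBBBBBBB ⇒ AC·AA·AC·AC·AC·AA·AC·AC·BB·BB·BB·BB·BB·BB·BB·BB·BB·BB·BB·BB·BB·BB·BB·BB·BB·BB·BB·BB·BB·BB·BB·BB
    A ↦ AC
    B ↦ BB
    C ↦ AA

A->AC, B->BB, C->AA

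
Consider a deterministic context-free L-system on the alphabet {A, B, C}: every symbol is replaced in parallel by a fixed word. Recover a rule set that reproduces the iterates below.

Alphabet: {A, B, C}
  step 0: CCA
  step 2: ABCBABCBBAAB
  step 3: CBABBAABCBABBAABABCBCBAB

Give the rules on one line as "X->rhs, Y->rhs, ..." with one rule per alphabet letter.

A->CB, B->AB, C->BA

  step 2 ⇒ step 3: ABCBABCBBAAB ⇒ CB·AB·BA·AB·CB·AB·BA·AB·AB·CB·CB·AB
    A ↦ CB
    B ↦ AB
    C ↦ BA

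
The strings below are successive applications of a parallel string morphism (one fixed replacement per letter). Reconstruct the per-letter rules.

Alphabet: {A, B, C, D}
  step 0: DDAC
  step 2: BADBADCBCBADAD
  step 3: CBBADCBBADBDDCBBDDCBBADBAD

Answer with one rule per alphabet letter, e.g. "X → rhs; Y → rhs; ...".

  step 2 ⇒ step 3: BADBADCBCBADAD ⇒ CB·B·AD·CB·B·AD·BDD·CB·BDD·CB·B·AD·B·AD
    A ↦ B
    B ↦ CB
    C ↦ BDD
    D ↦ AD

A->B, B->CB, C->BDD, D->AD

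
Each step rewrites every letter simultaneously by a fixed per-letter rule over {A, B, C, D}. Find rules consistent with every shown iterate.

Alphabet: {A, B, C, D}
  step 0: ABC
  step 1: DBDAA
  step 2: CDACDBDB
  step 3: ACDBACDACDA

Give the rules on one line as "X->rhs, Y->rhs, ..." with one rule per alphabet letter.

  step 2 ⇒ step 3: CDACDBDB ⇒ A·C·DB·A·C·DA·C·DA
    A ↦ DB
    B ↦ DA
    C ↦ A
    D ↦ C

A->DB, B->DA, C->A, D->C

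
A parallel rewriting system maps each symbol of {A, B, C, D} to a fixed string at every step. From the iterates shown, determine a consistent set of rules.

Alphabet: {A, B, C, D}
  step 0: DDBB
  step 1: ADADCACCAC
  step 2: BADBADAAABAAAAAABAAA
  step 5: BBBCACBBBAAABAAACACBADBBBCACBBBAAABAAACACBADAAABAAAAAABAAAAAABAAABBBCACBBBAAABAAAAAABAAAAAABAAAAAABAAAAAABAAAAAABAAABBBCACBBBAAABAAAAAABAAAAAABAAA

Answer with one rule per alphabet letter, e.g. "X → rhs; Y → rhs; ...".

  step 1 ⇒ step 2: ADADCACCAC ⇒ B·AD·B·AD·AAA·B·AAA·AAA·B·AAA
    A ↦ B
    C ↦ AAA
    D ↦ AD
  step 0 ⇒ step 1: DDBB ⇒ AD·AD·CAC·CAC
    B ↦ CAC

A->B, B->CAC, C->AAA, D->AD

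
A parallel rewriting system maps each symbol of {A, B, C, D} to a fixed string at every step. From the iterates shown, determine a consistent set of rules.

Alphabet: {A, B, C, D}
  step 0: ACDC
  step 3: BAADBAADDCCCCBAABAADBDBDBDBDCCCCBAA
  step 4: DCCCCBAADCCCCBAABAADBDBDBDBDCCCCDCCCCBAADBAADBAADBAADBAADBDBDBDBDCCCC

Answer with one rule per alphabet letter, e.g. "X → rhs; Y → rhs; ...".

  step 3 ⇒ step 4: BAADBAADDCCCCBAABAADBDBDBDBDCCCCBAA ⇒ D·CC·CC·BAA·D·CC·CC·BAA·BAA·DB·DB·DB·DB·D·CC·CC·D·CC·CC·BAA·D·BAA·D·BAA·D·BAA·D·BAA·DB·DB·DB·DB·D·CC·CC
    A ↦ CC
    B ↦ D
    C ↦ DB
    D ↦ BAA

A->CC, B->D, C->DB, D->BAA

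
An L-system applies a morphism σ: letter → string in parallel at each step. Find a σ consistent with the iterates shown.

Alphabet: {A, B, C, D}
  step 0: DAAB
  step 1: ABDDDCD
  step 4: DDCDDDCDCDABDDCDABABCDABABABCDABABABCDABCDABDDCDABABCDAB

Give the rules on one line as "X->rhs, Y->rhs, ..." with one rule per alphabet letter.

A->D, B->DCD, C->CD, D->AB

  step 0 ⇒ step 1: DAAB ⇒ AB·D·D·DCD
    A ↦ D
    B ↦ DCD
    D ↦ AB
    C ↦ CD  (constrained at step 1)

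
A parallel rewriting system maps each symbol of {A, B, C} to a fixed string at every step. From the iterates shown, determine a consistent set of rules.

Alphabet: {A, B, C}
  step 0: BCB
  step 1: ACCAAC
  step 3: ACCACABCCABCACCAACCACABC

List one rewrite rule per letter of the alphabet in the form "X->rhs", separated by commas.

A->BC, B->AC, C->CA

  step 0 ⇒ step 1: BCB ⇒ AC·CA·AC
    B ↦ AC
    C ↦ CA
    A ↦ BC  (constrained at step 1)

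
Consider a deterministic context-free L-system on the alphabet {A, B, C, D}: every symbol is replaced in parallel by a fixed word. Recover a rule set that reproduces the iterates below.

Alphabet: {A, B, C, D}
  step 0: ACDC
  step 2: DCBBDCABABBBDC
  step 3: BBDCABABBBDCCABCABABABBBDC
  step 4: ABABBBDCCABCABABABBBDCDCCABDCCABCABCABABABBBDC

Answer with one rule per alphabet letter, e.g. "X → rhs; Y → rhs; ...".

  step 3 ⇒ step 4: BBDCABABBBDCCABCABABABBBDC ⇒ AB·AB·BB·DC·C·AB·C·AB·AB·AB·BB·DC·DC·C·AB·DC·C·AB·C·AB·C·AB·AB·AB·BB·DC
    A ↦ C
    B ↦ AB
    C ↦ DC
    D ↦ BB

A->C, B->AB, C->DC, D->BB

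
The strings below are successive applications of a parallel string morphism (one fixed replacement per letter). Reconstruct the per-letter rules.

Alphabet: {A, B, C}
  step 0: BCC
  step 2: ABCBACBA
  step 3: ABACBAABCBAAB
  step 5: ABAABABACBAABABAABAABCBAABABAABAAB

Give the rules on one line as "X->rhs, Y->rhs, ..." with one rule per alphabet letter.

A->AB, B->A, C->CB

  step 2 ⇒ step 3: ABCBACBA ⇒ AB·A·CB·A·AB·CB·A·AB
    A ↦ AB
    B ↦ A
    C ↦ CB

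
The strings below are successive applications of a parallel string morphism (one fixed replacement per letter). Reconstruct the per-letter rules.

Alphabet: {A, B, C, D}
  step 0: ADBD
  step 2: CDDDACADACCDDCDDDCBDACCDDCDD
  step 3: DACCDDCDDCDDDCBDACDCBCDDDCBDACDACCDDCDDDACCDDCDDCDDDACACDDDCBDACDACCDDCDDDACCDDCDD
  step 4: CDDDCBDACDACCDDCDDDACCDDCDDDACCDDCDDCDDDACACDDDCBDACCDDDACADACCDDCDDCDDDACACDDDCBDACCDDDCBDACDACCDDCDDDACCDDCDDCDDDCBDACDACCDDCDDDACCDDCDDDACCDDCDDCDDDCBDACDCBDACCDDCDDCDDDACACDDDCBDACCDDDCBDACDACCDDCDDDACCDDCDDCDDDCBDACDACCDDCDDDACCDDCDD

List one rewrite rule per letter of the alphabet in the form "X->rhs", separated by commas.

  step 3 ⇒ step 4: DACCDDCDDCDDDCBDACDCBCDDDCBDACDACCDDCDDDACCDDCDDCDDDACACDDDCBDACDACCDDCDDDACCDDCDD ⇒ CDD·DCB·DAC·DAC·CDD·CDD·DAC·CDD·CDD·DAC·CDD·CDD·CDD·DAC·A·CDD·DCB·DAC·CDD·DAC·A·DAC·CDD·CDD·CDD·DAC·A·CDD·DCB·DAC·CDD·DCB·DAC·DAC·CDD·CDD·DAC·CDD·CDD·CDD·DCB·DAC·DAC·CDD·CDD·DAC·CDD·CDD·DAC·CDD·CDD·CDD·DCB·DAC·DCB·DAC·CDD·CDD·CDD·DAC·A·CDD·DCB·DAC·CDD·DCB·DAC·DAC·CDD·CDD·DAC·CDD·CDD·CDD·DCB·DAC·DAC·CDD·CDD·DAC·CDD·CDD
    A ↦ DCB
    B ↦ A
    C ↦ DAC
    D ↦ CDD

A->DCB, B->A, C->DAC, D->CDD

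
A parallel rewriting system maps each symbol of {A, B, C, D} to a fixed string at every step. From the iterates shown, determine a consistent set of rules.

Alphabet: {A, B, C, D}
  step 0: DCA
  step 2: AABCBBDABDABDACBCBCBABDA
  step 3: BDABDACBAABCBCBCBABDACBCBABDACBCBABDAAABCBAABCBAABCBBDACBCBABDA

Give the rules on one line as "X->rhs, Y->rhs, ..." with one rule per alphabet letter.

A->BDA, B->CB, C->AAB, D->CBA

  step 2 ⇒ step 3: AABCBBDABDABDACBCBCBABDA ⇒ BDA·BDA·CB·AAB·CB·CB·CBA·BDA·CB·CBA·BDA·CB·CBA·BDA·AAB·CB·AAB·CB·AAB·CB·BDA·CB·CBA·BDA
    A ↦ BDA
    B ↦ CB
    C ↦ AAB
    D ↦ CBA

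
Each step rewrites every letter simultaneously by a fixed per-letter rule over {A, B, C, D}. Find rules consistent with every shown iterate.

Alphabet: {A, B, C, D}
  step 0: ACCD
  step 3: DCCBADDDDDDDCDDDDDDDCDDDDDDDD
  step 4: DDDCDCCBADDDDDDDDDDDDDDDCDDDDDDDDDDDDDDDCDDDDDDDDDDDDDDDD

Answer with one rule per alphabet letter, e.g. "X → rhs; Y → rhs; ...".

A->BA, B->C, C->DC, D->DD

  step 3 ⇒ step 4: DCCBADDDDDDDCDDDDDDDCDDDDDDDD ⇒ DD·DC·DC·C·BA·DD·DD·DD·DD·DD·DD·DD·DC·DD·DD·DD·DD·DD·DD·DD·DC·DD·DD·DD·DD·DD·DD·DD·DD
    A ↦ BA
    B ↦ C
    C ↦ DC
    D ↦ DD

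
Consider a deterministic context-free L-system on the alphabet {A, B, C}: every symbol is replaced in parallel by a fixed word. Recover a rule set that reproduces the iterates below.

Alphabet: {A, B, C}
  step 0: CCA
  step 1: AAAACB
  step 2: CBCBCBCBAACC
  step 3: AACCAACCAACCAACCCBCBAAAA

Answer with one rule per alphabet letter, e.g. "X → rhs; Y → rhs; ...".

A->CB, B->CC, C->AA

  step 2 ⇒ step 3: CBCBCBCBAACC ⇒ AA·CC·AA·CC·AA·CC·AA·CC·CB·CB·AA·AA
    A ↦ CB
    B ↦ CC
    C ↦ AA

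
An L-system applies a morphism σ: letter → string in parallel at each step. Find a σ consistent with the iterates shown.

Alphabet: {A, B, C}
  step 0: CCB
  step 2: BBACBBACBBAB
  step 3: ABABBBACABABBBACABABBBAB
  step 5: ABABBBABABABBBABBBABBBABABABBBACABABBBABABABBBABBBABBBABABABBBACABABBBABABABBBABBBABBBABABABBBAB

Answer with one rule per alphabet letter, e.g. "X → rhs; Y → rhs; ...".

  step 2 ⇒ step 3: BBACBBACBBAB ⇒ AB·AB·BB·AC·AB·AB·BB·AC·AB·AB·BB·AB
    A ↦ BB
    B ↦ AB
    C ↦ AC

A->BB, B->AB, C->AC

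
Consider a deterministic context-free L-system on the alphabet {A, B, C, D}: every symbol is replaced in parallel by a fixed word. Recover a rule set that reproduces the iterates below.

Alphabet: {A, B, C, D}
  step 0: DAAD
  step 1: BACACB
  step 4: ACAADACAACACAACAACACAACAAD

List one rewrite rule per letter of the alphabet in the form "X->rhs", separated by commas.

  step 0 ⇒ step 1: DAAD ⇒ B·AC·AC·B
    A ↦ AC
    D ↦ B
    B ↦ AD  (constrained at step 1)
    C ↦ A  (constrained at step 1)

A->AC, B->AD, C->A, D->B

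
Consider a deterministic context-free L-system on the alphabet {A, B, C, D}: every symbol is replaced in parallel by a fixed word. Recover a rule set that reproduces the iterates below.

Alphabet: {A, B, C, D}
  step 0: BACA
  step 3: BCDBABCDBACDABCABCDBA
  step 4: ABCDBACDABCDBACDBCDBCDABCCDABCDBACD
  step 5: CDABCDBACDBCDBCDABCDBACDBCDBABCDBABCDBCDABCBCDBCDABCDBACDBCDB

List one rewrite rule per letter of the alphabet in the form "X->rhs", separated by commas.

A->CD, B->A, C->BC, D->DB

  step 4 ⇒ step 5: ABCDBACDABCDBACDBCDBCDABCCDABCDBACD ⇒ CD·A·BC·DB·A·CD·BC·DB·CD·A·BC·DB·A·CD·BC·DB·A·BC·DB·A·BC·DB·CD·A·BC·BC·DB·CD·A·BC·DB·A·CD·BC·DB
    A ↦ CD
    B ↦ A
    C ↦ BC
    D ↦ DB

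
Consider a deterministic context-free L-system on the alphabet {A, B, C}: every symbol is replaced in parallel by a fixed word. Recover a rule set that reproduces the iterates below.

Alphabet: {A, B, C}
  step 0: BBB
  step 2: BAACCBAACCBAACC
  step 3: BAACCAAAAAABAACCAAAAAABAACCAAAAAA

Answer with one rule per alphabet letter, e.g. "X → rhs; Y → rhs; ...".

  step 2 ⇒ step 3: BAACCBAACCBAACC ⇒ BAA·C·C·AAA·AAA·BAA·C·C·AAA·AAA·BAA·C·C·AAA·AAA
    A ↦ C
    B ↦ BAA
    C ↦ AAA

A->C, B->BAA, C->AAA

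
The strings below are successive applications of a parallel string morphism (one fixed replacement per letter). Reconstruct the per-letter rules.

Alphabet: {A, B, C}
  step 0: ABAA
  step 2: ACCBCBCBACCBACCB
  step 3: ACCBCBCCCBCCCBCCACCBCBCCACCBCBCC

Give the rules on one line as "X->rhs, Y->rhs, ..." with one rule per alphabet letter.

A->AC, B->CC, C->CB

  step 2 ⇒ step 3: ACCBCBCBACCBACCB ⇒ AC·CB·CB·CC·CB·CC·CB·CC·AC·CB·CB·CC·AC·CB·CB·CC
    A ↦ AC
    B ↦ CC
    C ↦ CB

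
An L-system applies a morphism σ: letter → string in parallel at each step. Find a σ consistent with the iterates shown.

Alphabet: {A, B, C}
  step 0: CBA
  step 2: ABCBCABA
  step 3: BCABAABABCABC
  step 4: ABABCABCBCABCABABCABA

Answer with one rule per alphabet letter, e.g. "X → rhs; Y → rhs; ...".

  step 3 ⇒ step 4: BCABAABABCABC ⇒ A·BA·BC·A·BC·BC·A·BC·A·BA·BC·A·BA
    A ↦ BC
    B ↦ A
    C ↦ BA

A->BC, B->A, C->BA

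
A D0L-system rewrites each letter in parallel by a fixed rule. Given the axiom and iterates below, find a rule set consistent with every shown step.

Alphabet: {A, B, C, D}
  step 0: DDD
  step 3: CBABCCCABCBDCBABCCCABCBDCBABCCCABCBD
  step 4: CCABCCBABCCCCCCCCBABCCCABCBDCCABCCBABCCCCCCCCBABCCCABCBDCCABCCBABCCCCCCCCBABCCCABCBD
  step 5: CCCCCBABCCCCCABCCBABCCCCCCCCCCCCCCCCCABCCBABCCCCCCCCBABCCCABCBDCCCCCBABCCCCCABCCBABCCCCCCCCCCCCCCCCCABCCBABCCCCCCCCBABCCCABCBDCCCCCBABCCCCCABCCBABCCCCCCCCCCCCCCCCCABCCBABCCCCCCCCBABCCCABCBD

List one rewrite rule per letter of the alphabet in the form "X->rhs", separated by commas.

A->CB, B->ABC, C->CC, D->BD

  step 4 ⇒ step 5: CCABCCBABCCCCCCCCBABCCCABCBDCCABCCBABCCCCCCCCBABCCCABCBDCCABCCBABCCCCCCCCBABCCCABCBD ⇒ CC·CC·CB·ABC·CC·CC·ABC·CB·ABC·CC·CC·CC·CC·CC·CC·CC·CC·ABC·CB·ABC·CC·CC·CC·CB·ABC·CC·ABC·BD·CC·CC·CB·ABC·CC·CC·ABC·CB·ABC·CC·CC·CC·CC·CC·CC·CC·CC·ABC·CB·ABC·CC·CC·CC·CB·ABC·CC·ABC·BD·CC·CC·CB·ABC·CC·CC·ABC·CB·ABC·CC·CC·CC·CC·CC·CC·CC·CC·ABC·CB·ABC·CC·CC·CC·CB·ABC·CC·ABC·BD
    A ↦ CB
    B ↦ ABC
    C ↦ CC
    D ↦ BD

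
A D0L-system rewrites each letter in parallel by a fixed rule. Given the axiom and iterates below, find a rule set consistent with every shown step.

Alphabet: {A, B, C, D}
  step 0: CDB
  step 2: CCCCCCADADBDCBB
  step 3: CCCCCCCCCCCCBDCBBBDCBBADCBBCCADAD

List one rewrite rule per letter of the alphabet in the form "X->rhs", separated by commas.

  step 2 ⇒ step 3: CCCCCCADADBDCBB ⇒ CC·CC·CC·CC·CC·CC·BD·CBB·BD·CBB·AD·CBB·CC·AD·AD
    A ↦ BD
    B ↦ AD
    C ↦ CC
    D ↦ CBB

A->BD, B->AD, C->CC, D->CBB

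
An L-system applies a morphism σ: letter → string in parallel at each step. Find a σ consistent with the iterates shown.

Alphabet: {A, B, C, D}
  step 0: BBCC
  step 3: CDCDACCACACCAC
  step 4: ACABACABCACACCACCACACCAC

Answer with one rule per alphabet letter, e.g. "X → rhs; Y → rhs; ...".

  step 3 ⇒ step 4: CDCDACCACACCAC ⇒ AC·AB·AC·AB·C·AC·AC·C·AC·C·AC·AC·C·AC
    A ↦ C
    C ↦ AC
    D ↦ AB
    B ↦ D  (constrained at step 0)

A->C, B->D, C->AC, D->AB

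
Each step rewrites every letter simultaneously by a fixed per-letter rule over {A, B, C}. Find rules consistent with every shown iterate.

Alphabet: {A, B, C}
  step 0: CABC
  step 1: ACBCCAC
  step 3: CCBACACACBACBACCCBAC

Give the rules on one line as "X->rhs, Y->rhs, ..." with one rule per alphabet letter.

  step 0 ⇒ step 1: CABC ⇒ AC·B·CC·AC
    A ↦ B
    B ↦ CC
    C ↦ AC

A->B, B->CC, C->AC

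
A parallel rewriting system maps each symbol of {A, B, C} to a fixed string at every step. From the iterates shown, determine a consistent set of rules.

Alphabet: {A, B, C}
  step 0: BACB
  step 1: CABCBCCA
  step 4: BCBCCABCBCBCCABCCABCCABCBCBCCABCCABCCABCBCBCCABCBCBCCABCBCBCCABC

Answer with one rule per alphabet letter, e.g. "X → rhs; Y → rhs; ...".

A->BC, B->CA, C->BC

  step 0 ⇒ step 1: BACB ⇒ CA·BC·BC·CA
    A ↦ BC
    B ↦ CA
    C ↦ BC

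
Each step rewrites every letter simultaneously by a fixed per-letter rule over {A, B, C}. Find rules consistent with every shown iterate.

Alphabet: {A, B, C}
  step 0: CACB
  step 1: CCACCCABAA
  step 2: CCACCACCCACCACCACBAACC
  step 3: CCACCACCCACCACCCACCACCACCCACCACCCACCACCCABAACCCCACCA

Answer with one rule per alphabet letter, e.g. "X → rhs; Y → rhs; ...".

  step 2 ⇒ step 3: CCACCACCCACCACCACBAACC ⇒ CCA·CCA·C·CCA·CCA·C·CCA·CCA·CCA·C·CCA·CCA·C·CCA·CCA·C·CCA·BAA·C·C·CCA·CCA
    A ↦ C
    B ↦ BAA
    C ↦ CCA

A->C, B->BAA, C->CCA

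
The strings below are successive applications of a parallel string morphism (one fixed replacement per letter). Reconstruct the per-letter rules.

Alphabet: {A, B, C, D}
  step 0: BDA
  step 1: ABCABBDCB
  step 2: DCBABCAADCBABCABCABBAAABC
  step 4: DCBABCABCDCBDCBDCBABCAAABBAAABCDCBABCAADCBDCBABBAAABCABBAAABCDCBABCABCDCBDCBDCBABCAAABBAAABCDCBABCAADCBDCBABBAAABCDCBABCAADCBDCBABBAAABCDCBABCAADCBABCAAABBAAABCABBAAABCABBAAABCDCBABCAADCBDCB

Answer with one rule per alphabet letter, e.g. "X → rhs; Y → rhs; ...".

  step 1 ⇒ step 2: ABCABBDCB ⇒ DCB·ABC·AA·DCB·ABC·ABC·ABB·AA·ABC
    A ↦ DCB
    B ↦ ABC
    C ↦ AA
    D ↦ ABB

A->DCB, B->ABC, C->AA, D->ABB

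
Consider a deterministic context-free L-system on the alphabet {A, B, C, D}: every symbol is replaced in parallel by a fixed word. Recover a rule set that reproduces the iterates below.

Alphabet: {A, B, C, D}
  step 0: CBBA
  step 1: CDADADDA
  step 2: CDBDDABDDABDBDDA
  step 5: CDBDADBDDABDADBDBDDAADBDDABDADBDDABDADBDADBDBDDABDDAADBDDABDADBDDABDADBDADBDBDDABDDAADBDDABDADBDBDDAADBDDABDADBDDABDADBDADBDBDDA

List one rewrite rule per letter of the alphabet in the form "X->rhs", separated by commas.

  step 1 ⇒ step 2: CDADADDA ⇒ CD·BD·DA·BD·DA·BD·BD·DA
    A ↦ DA
    C ↦ CD
    D ↦ BD
  step 0 ⇒ step 1: CBBA ⇒ CD·AD·AD·DA
    B ↦ AD

A->DA, B->AD, C->CD, D->BD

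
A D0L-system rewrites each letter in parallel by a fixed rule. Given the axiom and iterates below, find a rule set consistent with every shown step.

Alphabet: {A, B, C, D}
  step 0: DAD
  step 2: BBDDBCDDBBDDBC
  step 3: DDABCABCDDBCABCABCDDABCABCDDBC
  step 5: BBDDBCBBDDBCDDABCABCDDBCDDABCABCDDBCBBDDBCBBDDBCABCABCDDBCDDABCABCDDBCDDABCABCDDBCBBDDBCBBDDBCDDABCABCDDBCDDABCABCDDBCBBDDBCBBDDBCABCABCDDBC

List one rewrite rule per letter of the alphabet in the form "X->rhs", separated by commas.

  step 2 ⇒ step 3: BBDDBCDDBBDDBC ⇒ D·D·ABC·ABC·D·DBC·ABC·ABC·D·D·ABC·ABC·D·DBC
    B ↦ D
    C ↦ DBC
    D ↦ ABC
    A ↦ BB  (constrained at step 0)

A->BB, B->D, C->DBC, D->ABC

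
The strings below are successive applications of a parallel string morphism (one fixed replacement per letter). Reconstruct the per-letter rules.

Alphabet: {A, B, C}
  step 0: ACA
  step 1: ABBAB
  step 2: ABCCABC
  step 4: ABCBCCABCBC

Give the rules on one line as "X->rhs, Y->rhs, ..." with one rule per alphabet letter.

  step 1 ⇒ step 2: ABBAB ⇒ AB·C·C·AB·C
    A ↦ AB
    B ↦ C
  step 0 ⇒ step 1: ACA ⇒ AB·B·AB
    C ↦ B

A->AB, B->C, C->B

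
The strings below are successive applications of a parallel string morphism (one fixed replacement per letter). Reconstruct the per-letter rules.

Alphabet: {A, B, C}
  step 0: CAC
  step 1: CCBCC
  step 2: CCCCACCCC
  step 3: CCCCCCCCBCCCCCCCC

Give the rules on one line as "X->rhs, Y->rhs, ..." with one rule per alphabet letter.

  step 2 ⇒ step 3: CCCCACCCC ⇒ CC·CC·CC·CC·B·CC·CC·CC·CC
    A ↦ B
    C ↦ CC
  step 1 ⇒ step 2: CCBCC ⇒ CC·CC·A·CC·CC
    B ↦ A

A->B, B->A, C->CC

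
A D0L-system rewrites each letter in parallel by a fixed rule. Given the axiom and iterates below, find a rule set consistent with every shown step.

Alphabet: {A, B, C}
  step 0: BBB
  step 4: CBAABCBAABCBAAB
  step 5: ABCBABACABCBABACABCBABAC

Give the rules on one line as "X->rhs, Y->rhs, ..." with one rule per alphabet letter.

A->BA, B->C, C->AB

  step 4 ⇒ step 5: CBAABCBAABCBAAB ⇒ AB·C·BA·BA·C·AB·C·BA·BA·C·AB·C·BA·BA·C
    A ↦ BA
    B ↦ C
    C ↦ AB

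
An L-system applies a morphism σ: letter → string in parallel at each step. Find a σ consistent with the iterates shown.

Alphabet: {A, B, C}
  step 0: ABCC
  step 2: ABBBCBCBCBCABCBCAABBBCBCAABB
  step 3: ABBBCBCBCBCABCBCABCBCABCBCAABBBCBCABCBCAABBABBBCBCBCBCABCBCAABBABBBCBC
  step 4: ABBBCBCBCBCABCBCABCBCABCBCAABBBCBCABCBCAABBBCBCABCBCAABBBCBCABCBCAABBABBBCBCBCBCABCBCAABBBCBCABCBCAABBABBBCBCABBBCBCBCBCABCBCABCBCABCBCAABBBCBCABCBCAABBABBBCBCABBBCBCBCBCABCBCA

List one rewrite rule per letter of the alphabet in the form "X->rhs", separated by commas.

A->ABB, B->BC, C->BCA

  step 3 ⇒ step 4: ABBBCBCBCBCABCBCABCBCABCBCAABBBCBCABCBCAABBABBBCBCBCBCABCBCAABBABBBCBC ⇒ ABB·BC·BC·BC·BCA·BC·BCA·BC·BCA·BC·BCA·ABB·BC·BCA·BC·BCA·ABB·BC·BCA·BC·BCA·ABB·BC·BCA·BC·BCA·ABB·ABB·BC·BC·BC·BCA·BC·BCA·ABB·BC·BCA·BC·BCA·ABB·ABB·BC·BC·ABB·BC·BC·BC·BCA·BC·BCA·BC·BCA·BC·BCA·ABB·BC·BCA·BC·BCA·ABB·ABB·BC·BC·ABB·BC·BC·BC·BCA·BC·BCA
    A ↦ ABB
    B ↦ BC
    C ↦ BCA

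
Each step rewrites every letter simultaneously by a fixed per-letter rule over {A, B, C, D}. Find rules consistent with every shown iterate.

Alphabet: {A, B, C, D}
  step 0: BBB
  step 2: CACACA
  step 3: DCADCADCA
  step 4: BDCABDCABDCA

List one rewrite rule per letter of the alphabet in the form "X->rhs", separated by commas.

A->CA, B->A, C->D, D->B

  step 3 ⇒ step 4: DCADCADCA ⇒ B·D·CA·B·D·CA·B·D·CA
    A ↦ CA
    C ↦ D
    D ↦ B
    B ↦ A  (constrained at step 0)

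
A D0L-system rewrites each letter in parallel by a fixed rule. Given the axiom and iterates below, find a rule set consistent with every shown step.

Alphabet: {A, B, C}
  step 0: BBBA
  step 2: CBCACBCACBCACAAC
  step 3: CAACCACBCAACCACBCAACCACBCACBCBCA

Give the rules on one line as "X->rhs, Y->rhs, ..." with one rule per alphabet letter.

A->CB, B->AC, C->CA

  step 2 ⇒ step 3: CBCACBCACBCACAAC ⇒ CA·AC·CA·CB·CA·AC·CA·CB·CA·AC·CA·CB·CA·CB·CB·CA
    A ↦ CB
    B ↦ AC
    C ↦ CA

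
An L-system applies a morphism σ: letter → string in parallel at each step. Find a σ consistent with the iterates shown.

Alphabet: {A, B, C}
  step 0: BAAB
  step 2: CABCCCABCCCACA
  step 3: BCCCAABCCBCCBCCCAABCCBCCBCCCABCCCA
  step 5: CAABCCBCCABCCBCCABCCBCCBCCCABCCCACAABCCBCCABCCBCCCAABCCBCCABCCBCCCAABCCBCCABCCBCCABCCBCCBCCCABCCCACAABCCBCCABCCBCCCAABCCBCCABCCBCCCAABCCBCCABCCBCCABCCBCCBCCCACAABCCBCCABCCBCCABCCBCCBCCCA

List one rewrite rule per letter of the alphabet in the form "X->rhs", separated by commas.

  step 2 ⇒ step 3: CABCCCABCCCACA ⇒ BCC·CA·A·BCC·BCC·BCC·CA·A·BCC·BCC·BCC·CA·BCC·CA
    A ↦ CA
    B ↦ A
    C ↦ BCC

A->CA, B->A, C->BCC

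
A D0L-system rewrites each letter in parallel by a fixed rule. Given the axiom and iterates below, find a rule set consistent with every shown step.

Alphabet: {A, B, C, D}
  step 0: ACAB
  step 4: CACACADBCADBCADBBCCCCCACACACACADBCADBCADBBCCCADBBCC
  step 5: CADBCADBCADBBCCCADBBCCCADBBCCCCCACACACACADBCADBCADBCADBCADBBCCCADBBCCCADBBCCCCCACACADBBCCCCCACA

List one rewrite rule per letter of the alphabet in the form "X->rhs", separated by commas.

  step 4 ⇒ step 5: CACACADBCADBCADBBCCCCCACACACACADBCADBCADBBCCCADBBCC ⇒ CA·DB·CA·DB·CA·DB·B·CC·CA·DB·B·CC·CA·DB·B·CC·CC·CA·CA·CA·CA·CA·DB·CA·DB·CA·DB·CA·DB·CA·DB·B·CC·CA·DB·B·CC·CA·DB·B·CC·CC·CA·CA·CA·DB·B·CC·CC·CA·CA
    A ↦ DB
    B ↦ CC
    C ↦ CA
    D ↦ B

A->DB, B->CC, C->CA, D->B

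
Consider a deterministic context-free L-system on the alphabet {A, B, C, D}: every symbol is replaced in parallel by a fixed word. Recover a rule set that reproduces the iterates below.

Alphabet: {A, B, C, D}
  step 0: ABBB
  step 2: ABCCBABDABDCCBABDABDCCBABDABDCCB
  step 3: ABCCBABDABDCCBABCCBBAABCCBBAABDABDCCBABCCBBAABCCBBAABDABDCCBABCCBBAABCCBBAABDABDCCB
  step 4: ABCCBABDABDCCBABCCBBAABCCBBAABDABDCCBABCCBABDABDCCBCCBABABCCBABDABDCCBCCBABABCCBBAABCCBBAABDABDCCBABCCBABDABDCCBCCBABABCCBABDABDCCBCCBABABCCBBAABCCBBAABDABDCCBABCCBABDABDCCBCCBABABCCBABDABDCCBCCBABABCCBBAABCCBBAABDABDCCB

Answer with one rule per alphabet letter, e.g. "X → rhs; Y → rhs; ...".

A->AB, B->CCB, C->ABD, D->BA

  step 3 ⇒ step 4: ABCCBABDABDCCBABCCBBAABCCBBAABDABDCCBABCCBBAABCCBBAABDABDCCBABCCBBAABCCBBAABDABDCCB ⇒ AB·CCB·ABD·ABD·CCB·AB·CCB·BA·AB·CCB·BA·ABD·ABD·CCB·AB·CCB·ABD·ABD·CCB·CCB·AB·AB·CCB·ABD·ABD·CCB·CCB·AB·AB·CCB·BA·AB·CCB·BA·ABD·ABD·CCB·AB·CCB·ABD·ABD·CCB·CCB·AB·AB·CCB·ABD·ABD·CCB·CCB·AB·AB·CCB·BA·AB·CCB·BA·ABD·ABD·CCB·AB·CCB·ABD·ABD·CCB·CCB·AB·AB·CCB·ABD·ABD·CCB·CCB·AB·AB·CCB·BA·AB·CCB·BA·ABD·ABD·CCB
    A ↦ AB
    B ↦ CCB
    C ↦ ABD
    D ↦ BA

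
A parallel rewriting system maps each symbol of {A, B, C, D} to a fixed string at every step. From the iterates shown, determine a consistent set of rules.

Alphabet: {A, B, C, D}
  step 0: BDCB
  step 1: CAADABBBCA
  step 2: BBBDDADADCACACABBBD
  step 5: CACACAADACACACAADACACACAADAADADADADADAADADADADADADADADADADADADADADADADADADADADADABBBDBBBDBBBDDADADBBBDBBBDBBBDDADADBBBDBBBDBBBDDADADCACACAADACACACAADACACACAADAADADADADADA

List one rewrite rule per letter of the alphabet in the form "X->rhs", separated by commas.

A->D, B->CA, C->BBB, D->ADA

  step 1 ⇒ step 2: CAADABBBCA ⇒ BBB·D·D·ADA·D·CA·CA·CA·BBB·D
    A ↦ D
    B ↦ CA
    C ↦ BBB
    D ↦ ADA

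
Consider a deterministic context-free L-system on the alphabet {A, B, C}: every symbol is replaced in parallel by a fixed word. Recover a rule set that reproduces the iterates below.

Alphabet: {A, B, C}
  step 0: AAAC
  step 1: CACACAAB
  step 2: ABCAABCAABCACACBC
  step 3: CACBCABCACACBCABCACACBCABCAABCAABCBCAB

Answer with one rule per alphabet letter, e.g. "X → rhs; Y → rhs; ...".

  step 2 ⇒ step 3: ABCAABCAABCACACBC ⇒ CA·CBC·AB·CA·CA·CBC·AB·CA·CA·CBC·AB·CA·AB·CA·AB·CBC·AB
    A ↦ CA
    B ↦ CBC
    C ↦ AB

A->CA, B->CBC, C->AB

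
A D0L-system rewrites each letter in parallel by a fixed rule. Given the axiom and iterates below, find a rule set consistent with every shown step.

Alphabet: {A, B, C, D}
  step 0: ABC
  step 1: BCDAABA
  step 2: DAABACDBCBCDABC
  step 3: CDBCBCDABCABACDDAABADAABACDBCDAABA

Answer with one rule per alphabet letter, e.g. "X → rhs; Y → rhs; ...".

A->BC, B->DA, C->ABA, D->CD

  step 2 ⇒ step 3: DAABACDBCBCDABC ⇒ CD·BC·BC·DA·BC·ABA·CD·DA·ABA·DA·ABA·CD·BC·DA·ABA
    A ↦ BC
    B ↦ DA
    C ↦ ABA
    D ↦ CD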